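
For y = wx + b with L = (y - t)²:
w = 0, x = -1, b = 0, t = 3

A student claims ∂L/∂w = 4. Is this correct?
Incorrect

y = (0)(-1) + 0 = 0
∂L/∂y = 2(y - t) = 2(0 - 3) = -6
∂y/∂w = x = -1
∂L/∂w = -6 × -1 = 6

Claimed value: 4
Incorrect: The correct gradient is 6.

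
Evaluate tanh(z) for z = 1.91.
0.9571

tanh(1.91) = (e^(1.91) - e^(-1.91))/(e^(1.91) + e^(-1.91)) = 0.9571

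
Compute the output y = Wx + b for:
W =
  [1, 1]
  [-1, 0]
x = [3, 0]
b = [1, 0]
y = [4, -3]

Wx = [1×3 + 1×0, -1×3 + 0×0]
   = [3, -3]
y = Wx + b = [3 + 1, -3 + 0] = [4, -3]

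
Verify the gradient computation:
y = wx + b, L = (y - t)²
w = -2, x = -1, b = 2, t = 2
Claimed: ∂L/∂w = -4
Correct

y = (-2)(-1) + 2 = 4
∂L/∂y = 2(y - t) = 2(4 - 2) = 4
∂y/∂w = x = -1
∂L/∂w = 4 × -1 = -4

Claimed value: -4
Correct: The correct gradient is -4.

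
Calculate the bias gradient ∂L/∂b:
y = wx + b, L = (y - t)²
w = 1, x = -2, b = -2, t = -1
∂L/∂b = -6

y = wx + b = (1)(-2) + -2 = -4
∂L/∂y = 2(y - t) = 2(-4 - -1) = -6
∂y/∂b = 1
∂L/∂b = ∂L/∂y · ∂y/∂b = -6 × 1 = -6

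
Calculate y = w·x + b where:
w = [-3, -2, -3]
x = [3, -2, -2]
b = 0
y = 1

y = (-3)(3) + (-2)(-2) + (-3)(-2) + 0 = 1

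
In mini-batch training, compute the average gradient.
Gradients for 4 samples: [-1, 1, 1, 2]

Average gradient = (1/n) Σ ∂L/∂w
Average gradient = 0.75

Average = (1/4)(-1 + 1 + 1 + 2) = 3/4 = 0.75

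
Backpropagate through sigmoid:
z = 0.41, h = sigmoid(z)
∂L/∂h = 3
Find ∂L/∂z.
∂L/∂z = 0.7193

σ(0.41) = 0.6011
σ'(0.41) = σ(0.41)(1 - σ(0.41)) = 0.6011 × 0.3989 = 0.2398
∂L/∂z = ∂L/∂h · σ'(z) = 3 × 0.2398 = 0.7193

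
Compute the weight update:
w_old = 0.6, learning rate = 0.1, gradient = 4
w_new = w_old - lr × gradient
w_new = 0.2

w_new = w - η·∂L/∂w = 0.6 - 0.1×(4) = 0.6 - (0.4) = 0.2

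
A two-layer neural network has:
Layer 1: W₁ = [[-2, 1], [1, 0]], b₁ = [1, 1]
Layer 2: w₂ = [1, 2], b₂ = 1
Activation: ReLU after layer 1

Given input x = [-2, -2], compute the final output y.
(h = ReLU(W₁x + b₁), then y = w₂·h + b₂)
y = 4

Layer 1 pre-activation: z₁ = [3, -1]
After ReLU: h = [3, 0]
Layer 2 output: y = 1×3 + 2×0 + 1 = 4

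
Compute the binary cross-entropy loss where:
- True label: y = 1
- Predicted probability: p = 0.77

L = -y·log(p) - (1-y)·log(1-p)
L = 0.2614

L = -1·log(0.77) - 0·log(0.23) = -log(0.77) = 0.2614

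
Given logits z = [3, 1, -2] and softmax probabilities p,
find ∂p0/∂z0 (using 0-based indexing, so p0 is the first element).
∂p0/∂z0 = 0.1089

p = softmax(z) = [0.8756, 0.1185, 0.0059]
p0 = 0.8756

∂p0/∂z0 = p0(1 - p0) = 0.8756 × (1 - 0.8756) = 0.1089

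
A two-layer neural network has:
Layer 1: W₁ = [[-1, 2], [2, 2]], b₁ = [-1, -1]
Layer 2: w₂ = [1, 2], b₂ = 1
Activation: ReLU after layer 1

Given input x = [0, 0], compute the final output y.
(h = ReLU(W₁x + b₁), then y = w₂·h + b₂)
y = 1

Layer 1 pre-activation: z₁ = [-1, -1]
After ReLU: h = [0, 0]
Layer 2 output: y = 1×0 + 2×0 + 1 = 1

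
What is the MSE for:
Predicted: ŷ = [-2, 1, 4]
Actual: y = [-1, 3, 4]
MSE = 1.667

MSE = (1/3)((-2--1)² + (1-3)² + (4-4)²) = (1/3)(1 + 4 + 0) = 1.667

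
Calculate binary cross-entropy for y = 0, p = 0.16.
L = 0.1744

L = -0·log(0.16) - 1·log(0.84) = -log(0.84) = 0.1744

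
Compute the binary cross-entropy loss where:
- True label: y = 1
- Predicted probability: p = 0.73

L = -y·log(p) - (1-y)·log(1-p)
L = 0.3147

L = -1·log(0.73) - 0·log(0.27) = -log(0.73) = 0.3147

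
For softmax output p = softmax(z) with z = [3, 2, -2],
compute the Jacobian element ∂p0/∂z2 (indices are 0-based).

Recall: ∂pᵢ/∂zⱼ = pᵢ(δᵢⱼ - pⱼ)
∂p0/∂z2 = -0.003566

p = softmax(z) = [0.7275, 0.2676, 0.004902]
p0 = 0.7275, p2 = 0.004902

∂p0/∂z2 = -p0 × p2 = -0.7275 × 0.004902 = -0.003566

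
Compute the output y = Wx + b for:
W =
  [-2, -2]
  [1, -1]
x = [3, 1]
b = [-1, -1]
y = [-9, 1]

Wx = [-2×3 + -2×1, 1×3 + -1×1]
   = [-8, 2]
y = Wx + b = [-8 + -1, 2 + -1] = [-9, 1]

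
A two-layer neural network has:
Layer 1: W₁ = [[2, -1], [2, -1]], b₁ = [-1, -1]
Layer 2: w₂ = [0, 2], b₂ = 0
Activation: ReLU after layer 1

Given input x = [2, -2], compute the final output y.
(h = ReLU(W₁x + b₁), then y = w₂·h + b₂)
y = 10

Layer 1 pre-activation: z₁ = [5, 5]
After ReLU: h = [5, 5]
Layer 2 output: y = 0×5 + 2×5 + 0 = 10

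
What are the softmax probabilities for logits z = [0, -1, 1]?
p = [0.2447, 0.09, 0.6652]

exp(z) = [1, 0.3679, 2.718]
Sum = 4.086
p = [0.2447, 0.09, 0.6652]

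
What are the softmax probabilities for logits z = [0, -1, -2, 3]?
p = [0.0463, 0.017, 0.0063, 0.9304]

exp(z) = [1, 0.3679, 0.1353, 20.09]
Sum = 21.59
p = [0.0463, 0.017, 0.0063, 0.9304]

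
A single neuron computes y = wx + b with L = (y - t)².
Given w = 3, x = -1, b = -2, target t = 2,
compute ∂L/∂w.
∂L/∂w = 14

y = wx + b = (3)(-1) + -2 = -5
∂L/∂y = 2(y - t) = 2(-5 - 2) = -14
∂y/∂w = x = -1
∂L/∂w = ∂L/∂y · ∂y/∂w = -14 × -1 = 14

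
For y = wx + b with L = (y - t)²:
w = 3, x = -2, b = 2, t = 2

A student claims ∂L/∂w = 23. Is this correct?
Incorrect

y = (3)(-2) + 2 = -4
∂L/∂y = 2(y - t) = 2(-4 - 2) = -12
∂y/∂w = x = -2
∂L/∂w = -12 × -2 = 24

Claimed value: 23
Incorrect: The correct gradient is 24.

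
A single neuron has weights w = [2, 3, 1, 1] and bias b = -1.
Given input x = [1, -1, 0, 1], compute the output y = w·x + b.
y = -1

y = (2)(1) + (3)(-1) + (1)(0) + (1)(1) + -1 = -1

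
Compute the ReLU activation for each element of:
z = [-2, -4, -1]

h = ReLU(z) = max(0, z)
h = [0, 0, 0]

ReLU applied element-wise: max(0,-2)=0, max(0,-4)=0, max(0,-1)=0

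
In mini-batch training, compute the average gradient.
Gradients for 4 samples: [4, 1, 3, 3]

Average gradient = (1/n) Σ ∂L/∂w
Average gradient = 2.75

Average = (1/4)(4 + 1 + 3 + 3) = 11/4 = 2.75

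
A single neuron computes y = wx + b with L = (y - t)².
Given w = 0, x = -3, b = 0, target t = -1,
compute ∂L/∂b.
∂L/∂b = 2

y = wx + b = (0)(-3) + 0 = 0
∂L/∂y = 2(y - t) = 2(0 - -1) = 2
∂y/∂b = 1
∂L/∂b = ∂L/∂y · ∂y/∂b = 2 × 1 = 2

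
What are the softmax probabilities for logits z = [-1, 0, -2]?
p = [0.2447, 0.6652, 0.09]

exp(z) = [0.3679, 1, 0.1353]
Sum = 1.503
p = [0.2447, 0.6652, 0.09]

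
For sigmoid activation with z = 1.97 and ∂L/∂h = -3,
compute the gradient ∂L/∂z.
∂L/∂z = -0.3222

σ(1.97) = 0.8776
σ'(1.97) = σ(1.97)(1 - σ(1.97)) = 0.8776 × 0.1224 = 0.1074
∂L/∂z = ∂L/∂h · σ'(z) = -3 × 0.1074 = -0.3222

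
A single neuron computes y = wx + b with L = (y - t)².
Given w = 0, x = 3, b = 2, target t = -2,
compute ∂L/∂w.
∂L/∂w = 24

y = wx + b = (0)(3) + 2 = 2
∂L/∂y = 2(y - t) = 2(2 - -2) = 8
∂y/∂w = x = 3
∂L/∂w = ∂L/∂y · ∂y/∂w = 8 × 3 = 24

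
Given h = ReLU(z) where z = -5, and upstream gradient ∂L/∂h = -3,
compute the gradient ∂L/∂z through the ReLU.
∂L/∂z = 0

h = ReLU(-5) = 0
Since z < 0: ∂h/∂z = 0
∂L/∂z = ∂L/∂h · ∂h/∂z = -3 × 0 = 0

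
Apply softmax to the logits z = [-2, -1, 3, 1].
p = [0.0058, 0.0158, 0.8618, 0.1166]

exp(z) = [0.1353, 0.3679, 20.09, 2.718]
Sum = 23.31
p = [0.0058, 0.0158, 0.8618, 0.1166]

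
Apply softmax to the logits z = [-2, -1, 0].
p = [0.09, 0.2447, 0.6652]

exp(z) = [0.1353, 0.3679, 1]
Sum = 1.503
p = [0.09, 0.2447, 0.6652]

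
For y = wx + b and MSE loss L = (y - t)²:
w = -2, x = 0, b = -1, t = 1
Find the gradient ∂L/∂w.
∂L/∂w = 0

y = wx + b = (-2)(0) + -1 = -1
∂L/∂y = 2(y - t) = 2(-1 - 1) = -4
∂y/∂w = x = 0
∂L/∂w = ∂L/∂y · ∂y/∂w = -4 × 0 = 0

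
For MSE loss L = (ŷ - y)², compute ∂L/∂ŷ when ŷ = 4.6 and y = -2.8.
∂L/∂ŷ = 14.8

∂L/∂ŷ = 2(ŷ - y) = 2(4.6 - -2.8) = 2(7.4) = 14.8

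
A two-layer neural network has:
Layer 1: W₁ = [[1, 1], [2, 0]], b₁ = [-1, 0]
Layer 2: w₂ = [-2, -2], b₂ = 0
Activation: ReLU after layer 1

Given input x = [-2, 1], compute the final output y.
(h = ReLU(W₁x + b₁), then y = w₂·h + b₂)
y = 0

Layer 1 pre-activation: z₁ = [-2, -4]
After ReLU: h = [0, 0]
Layer 2 output: y = -2×0 + -2×0 + 0 = 0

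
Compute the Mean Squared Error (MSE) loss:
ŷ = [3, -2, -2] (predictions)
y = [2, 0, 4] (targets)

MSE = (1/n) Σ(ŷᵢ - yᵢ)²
MSE = 13.67

MSE = (1/3)((3-2)² + (-2-0)² + (-2-4)²) = (1/3)(1 + 4 + 36) = 13.67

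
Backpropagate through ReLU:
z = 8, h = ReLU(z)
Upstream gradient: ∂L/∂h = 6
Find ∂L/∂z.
∂L/∂z = 6

h = ReLU(8) = 8
Since z > 0: ∂h/∂z = 1
∂L/∂z = ∂L/∂h · ∂h/∂z = 6 × 1 = 6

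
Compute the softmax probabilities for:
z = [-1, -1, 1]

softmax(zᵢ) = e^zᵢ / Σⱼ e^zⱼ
p = [0.1065, 0.1065, 0.787]

exp(z) = [0.3679, 0.3679, 2.718]
Sum = 3.454
p = [0.1065, 0.1065, 0.787]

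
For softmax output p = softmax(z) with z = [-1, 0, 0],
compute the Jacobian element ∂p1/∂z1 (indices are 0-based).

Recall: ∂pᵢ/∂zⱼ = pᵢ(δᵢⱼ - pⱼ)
∂p1/∂z1 = 0.244

p = softmax(z) = [0.1554, 0.4223, 0.4223]
p1 = 0.4223

∂p1/∂z1 = p1(1 - p1) = 0.4223 × (1 - 0.4223) = 0.244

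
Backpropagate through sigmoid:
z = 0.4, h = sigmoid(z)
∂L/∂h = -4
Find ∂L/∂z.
∂L/∂z = -0.961

σ(0.4) = 0.5987
σ'(0.4) = σ(0.4)(1 - σ(0.4)) = 0.5987 × 0.4013 = 0.2403
∂L/∂z = ∂L/∂h · σ'(z) = -4 × 0.2403 = -0.961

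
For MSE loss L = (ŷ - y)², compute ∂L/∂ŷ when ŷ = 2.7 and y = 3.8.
∂L/∂ŷ = -2.2

∂L/∂ŷ = 2(ŷ - y) = 2(2.7 - 3.8) = 2(-1.1) = -2.2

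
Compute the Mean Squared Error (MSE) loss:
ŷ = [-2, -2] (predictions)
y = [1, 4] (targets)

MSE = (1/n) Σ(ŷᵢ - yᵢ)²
MSE = 22.5

MSE = (1/2)((-2-1)² + (-2-4)²) = (1/2)(9 + 36) = 22.5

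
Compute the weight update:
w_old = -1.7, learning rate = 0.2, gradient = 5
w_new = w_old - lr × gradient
w_new = -2.7

w_new = w - η·∂L/∂w = -1.7 - 0.2×(5) = -1.7 - (1) = -2.7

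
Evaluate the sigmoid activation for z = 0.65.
0.657

sigmoid(0.65) = 1/(1 + e^(-0.65)) = 1/(1 + 0.522) = 0.657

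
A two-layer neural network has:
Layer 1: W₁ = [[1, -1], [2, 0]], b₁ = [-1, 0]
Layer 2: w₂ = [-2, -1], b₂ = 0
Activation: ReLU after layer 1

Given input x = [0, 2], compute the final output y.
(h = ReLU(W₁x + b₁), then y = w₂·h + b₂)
y = 0

Layer 1 pre-activation: z₁ = [-3, 0]
After ReLU: h = [0, 0]
Layer 2 output: y = -2×0 + -1×0 + 0 = 0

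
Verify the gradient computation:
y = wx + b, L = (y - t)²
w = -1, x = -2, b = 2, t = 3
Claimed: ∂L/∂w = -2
Incorrect

y = (-1)(-2) + 2 = 4
∂L/∂y = 2(y - t) = 2(4 - 3) = 2
∂y/∂w = x = -2
∂L/∂w = 2 × -2 = -4

Claimed value: -2
Incorrect: The correct gradient is -4.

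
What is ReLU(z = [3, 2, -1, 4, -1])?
h = [3, 2, 0, 4, 0]

ReLU applied element-wise: max(0,3)=3, max(0,2)=2, max(0,-1)=0, max(0,4)=4, max(0,-1)=0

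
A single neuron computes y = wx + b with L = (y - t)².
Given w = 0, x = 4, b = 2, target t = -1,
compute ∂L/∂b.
∂L/∂b = 6

y = wx + b = (0)(4) + 2 = 2
∂L/∂y = 2(y - t) = 2(2 - -1) = 6
∂y/∂b = 1
∂L/∂b = ∂L/∂y · ∂y/∂b = 6 × 1 = 6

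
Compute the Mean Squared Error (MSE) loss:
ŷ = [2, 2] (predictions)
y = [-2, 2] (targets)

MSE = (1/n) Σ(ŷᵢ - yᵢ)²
MSE = 8

MSE = (1/2)((2--2)² + (2-2)²) = (1/2)(16 + 0) = 8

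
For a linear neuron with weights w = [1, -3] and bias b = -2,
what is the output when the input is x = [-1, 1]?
y = -6

y = (1)(-1) + (-3)(1) + -2 = -6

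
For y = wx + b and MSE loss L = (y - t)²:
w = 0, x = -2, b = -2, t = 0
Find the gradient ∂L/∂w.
∂L/∂w = 8

y = wx + b = (0)(-2) + -2 = -2
∂L/∂y = 2(y - t) = 2(-2 - 0) = -4
∂y/∂w = x = -2
∂L/∂w = ∂L/∂y · ∂y/∂w = -4 × -2 = 8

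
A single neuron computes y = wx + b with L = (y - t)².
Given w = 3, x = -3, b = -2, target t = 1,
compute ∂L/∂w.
∂L/∂w = 72

y = wx + b = (3)(-3) + -2 = -11
∂L/∂y = 2(y - t) = 2(-11 - 1) = -24
∂y/∂w = x = -3
∂L/∂w = ∂L/∂y · ∂y/∂w = -24 × -3 = 72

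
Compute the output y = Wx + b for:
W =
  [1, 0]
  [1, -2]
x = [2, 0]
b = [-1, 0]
y = [1, 2]

Wx = [1×2 + 0×0, 1×2 + -2×0]
   = [2, 2]
y = Wx + b = [2 + -1, 2 + 0] = [1, 2]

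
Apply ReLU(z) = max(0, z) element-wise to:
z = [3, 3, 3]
h = [3, 3, 3]

ReLU applied element-wise: max(0,3)=3, max(0,3)=3, max(0,3)=3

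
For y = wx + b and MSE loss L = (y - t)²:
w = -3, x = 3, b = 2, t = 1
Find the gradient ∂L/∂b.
∂L/∂b = -16

y = wx + b = (-3)(3) + 2 = -7
∂L/∂y = 2(y - t) = 2(-7 - 1) = -16
∂y/∂b = 1
∂L/∂b = ∂L/∂y · ∂y/∂b = -16 × 1 = -16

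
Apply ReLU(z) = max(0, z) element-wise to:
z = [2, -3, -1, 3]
h = [2, 0, 0, 3]

ReLU applied element-wise: max(0,2)=2, max(0,-3)=0, max(0,-1)=0, max(0,3)=3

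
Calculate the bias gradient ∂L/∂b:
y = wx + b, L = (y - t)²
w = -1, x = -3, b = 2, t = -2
∂L/∂b = 14

y = wx + b = (-1)(-3) + 2 = 5
∂L/∂y = 2(y - t) = 2(5 - -2) = 14
∂y/∂b = 1
∂L/∂b = ∂L/∂y · ∂y/∂b = 14 × 1 = 14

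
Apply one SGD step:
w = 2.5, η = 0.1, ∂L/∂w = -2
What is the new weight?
w_new = 2.7

w_new = w - η·∂L/∂w = 2.5 - 0.1×(-2) = 2.5 - (-0.2) = 2.7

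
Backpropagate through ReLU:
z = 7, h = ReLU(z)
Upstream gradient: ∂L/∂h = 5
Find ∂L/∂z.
∂L/∂z = 5

h = ReLU(7) = 7
Since z > 0: ∂h/∂z = 1
∂L/∂z = ∂L/∂h · ∂h/∂z = 5 × 1 = 5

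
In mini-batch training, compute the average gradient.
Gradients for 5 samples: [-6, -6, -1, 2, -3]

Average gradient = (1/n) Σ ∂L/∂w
Average gradient = -2.8

Average = (1/5)(-6 + -6 + -1 + 2 + -3) = -14/5 = -2.8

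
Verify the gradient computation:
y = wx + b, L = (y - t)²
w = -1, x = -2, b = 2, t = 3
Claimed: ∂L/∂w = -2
Incorrect

y = (-1)(-2) + 2 = 4
∂L/∂y = 2(y - t) = 2(4 - 3) = 2
∂y/∂w = x = -2
∂L/∂w = 2 × -2 = -4

Claimed value: -2
Incorrect: The correct gradient is -4.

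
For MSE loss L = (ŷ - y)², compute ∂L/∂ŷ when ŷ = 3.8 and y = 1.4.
∂L/∂ŷ = 4.8

∂L/∂ŷ = 2(ŷ - y) = 2(3.8 - 1.4) = 2(2.4) = 4.8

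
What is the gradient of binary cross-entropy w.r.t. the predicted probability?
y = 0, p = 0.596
∂L/∂p = 2.475

∂L/∂p = -y/p + (1-y)/(1-p) = 0 + 1/0.404 = 2.475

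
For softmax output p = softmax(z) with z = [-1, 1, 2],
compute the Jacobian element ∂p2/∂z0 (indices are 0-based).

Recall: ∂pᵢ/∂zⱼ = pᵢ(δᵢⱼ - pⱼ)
∂p2/∂z0 = -0.02477

p = softmax(z) = [0.03512, 0.2595, 0.7054]
p2 = 0.7054, p0 = 0.03512

∂p2/∂z0 = -p2 × p0 = -0.7054 × 0.03512 = -0.02477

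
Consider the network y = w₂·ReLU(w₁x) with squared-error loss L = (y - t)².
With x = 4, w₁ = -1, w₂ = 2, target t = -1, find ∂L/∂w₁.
∂L/∂w₁ = 0

Forward pass:
z = w₁x = -1×4 = -4
h = ReLU(-4) = 0
y = w₂h = 2×0 = 0

Backward pass:
∂L/∂y = 2(y - t) = 2(0 - -1) = 2
∂y/∂h = w₂ = 2
∂h/∂z = 0 (ReLU derivative)
∂z/∂w₁ = x = 4

∂L/∂w₁ = 2 × 2 × 0 × 4 = 0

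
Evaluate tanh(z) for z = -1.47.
-0.8996

tanh(-1.47) = (e^(-1.47) - e^(1.47))/(e^(-1.47) + e^(1.47)) = -0.8996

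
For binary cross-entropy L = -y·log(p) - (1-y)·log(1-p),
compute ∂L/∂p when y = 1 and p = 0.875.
∂L/∂p = -1.143

∂L/∂p = -y/p + (1-y)/(1-p) = -1/0.875 + 0 = -1.143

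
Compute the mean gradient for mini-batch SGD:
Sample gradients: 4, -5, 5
Average gradient = 1.333

Average = (1/3)(4 + -5 + 5) = 4/3 = 1.333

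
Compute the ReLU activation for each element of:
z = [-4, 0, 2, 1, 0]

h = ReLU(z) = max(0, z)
h = [0, 0, 2, 1, 0]

ReLU applied element-wise: max(0,-4)=0, max(0,0)=0, max(0,2)=2, max(0,1)=1, max(0,0)=0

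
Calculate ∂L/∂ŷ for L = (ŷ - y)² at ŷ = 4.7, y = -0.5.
∂L/∂ŷ = 10.4

∂L/∂ŷ = 2(ŷ - y) = 2(4.7 - -0.5) = 2(5.2) = 10.4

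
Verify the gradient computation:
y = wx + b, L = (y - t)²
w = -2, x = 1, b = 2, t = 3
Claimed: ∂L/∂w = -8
Incorrect

y = (-2)(1) + 2 = 0
∂L/∂y = 2(y - t) = 2(0 - 3) = -6
∂y/∂w = x = 1
∂L/∂w = -6 × 1 = -6

Claimed value: -8
Incorrect: The correct gradient is -6.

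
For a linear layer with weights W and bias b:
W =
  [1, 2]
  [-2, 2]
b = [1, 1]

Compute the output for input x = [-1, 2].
y = [4, 7]

Wx = [1×-1 + 2×2, -2×-1 + 2×2]
   = [3, 6]
y = Wx + b = [3 + 1, 6 + 1] = [4, 7]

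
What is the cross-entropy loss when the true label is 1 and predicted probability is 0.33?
L = 1.109

L = -1·log(0.33) - 0·log(0.67) = -log(0.33) = 1.109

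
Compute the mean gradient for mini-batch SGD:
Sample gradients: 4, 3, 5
Average gradient = 4

Average = (1/3)(4 + 3 + 5) = 12/3 = 4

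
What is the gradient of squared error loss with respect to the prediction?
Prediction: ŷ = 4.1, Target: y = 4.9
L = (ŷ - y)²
∂L/∂ŷ = -1.6

∂L/∂ŷ = 2(ŷ - y) = 2(4.1 - 4.9) = 2(-0.8) = -1.6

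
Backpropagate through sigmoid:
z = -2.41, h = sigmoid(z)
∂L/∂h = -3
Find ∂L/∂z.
∂L/∂z = -0.2269

σ(-2.41) = 0.08241
σ'(-2.41) = σ(-2.41)(1 - σ(-2.41)) = 0.08241 × 0.9176 = 0.07562
∂L/∂z = ∂L/∂h · σ'(z) = -3 × 0.07562 = -0.2269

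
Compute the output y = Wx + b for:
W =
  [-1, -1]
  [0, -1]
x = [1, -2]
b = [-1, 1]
y = [0, 3]

Wx = [-1×1 + -1×-2, 0×1 + -1×-2]
   = [1, 2]
y = Wx + b = [1 + -1, 2 + 1] = [0, 3]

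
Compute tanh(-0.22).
-0.2165

tanh(-0.22) = (e^(-0.22) - e^(0.22))/(e^(-0.22) + e^(0.22)) = -0.2165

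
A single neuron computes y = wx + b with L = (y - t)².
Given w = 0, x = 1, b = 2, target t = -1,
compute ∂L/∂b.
∂L/∂b = 6

y = wx + b = (0)(1) + 2 = 2
∂L/∂y = 2(y - t) = 2(2 - -1) = 6
∂y/∂b = 1
∂L/∂b = ∂L/∂y · ∂y/∂b = 6 × 1 = 6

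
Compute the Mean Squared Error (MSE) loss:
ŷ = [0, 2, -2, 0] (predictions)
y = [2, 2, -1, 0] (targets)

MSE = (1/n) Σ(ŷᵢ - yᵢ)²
MSE = 1.25

MSE = (1/4)((0-2)² + (2-2)² + (-2--1)² + (0-0)²) = (1/4)(4 + 0 + 1 + 0) = 1.25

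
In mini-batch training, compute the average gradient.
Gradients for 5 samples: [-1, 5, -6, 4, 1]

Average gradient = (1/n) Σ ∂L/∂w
Average gradient = 0.6

Average = (1/5)(-1 + 5 + -6 + 4 + 1) = 3/5 = 0.6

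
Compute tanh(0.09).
0.08976

tanh(0.09) = (e^(0.09) - e^(-0.09))/(e^(0.09) + e^(-0.09)) = 0.08976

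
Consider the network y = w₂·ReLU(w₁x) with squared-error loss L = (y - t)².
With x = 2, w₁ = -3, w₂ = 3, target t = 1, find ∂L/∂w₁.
∂L/∂w₁ = 0

Forward pass:
z = w₁x = -3×2 = -6
h = ReLU(-6) = 0
y = w₂h = 3×0 = 0

Backward pass:
∂L/∂y = 2(y - t) = 2(0 - 1) = -2
∂y/∂h = w₂ = 3
∂h/∂z = 0 (ReLU derivative)
∂z/∂w₁ = x = 2

∂L/∂w₁ = -2 × 3 × 0 × 2 = 0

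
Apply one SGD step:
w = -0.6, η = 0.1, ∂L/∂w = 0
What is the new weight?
w_new = -0.6

w_new = w - η·∂L/∂w = -0.6 - 0.1×(0) = -0.6 - (0) = -0.6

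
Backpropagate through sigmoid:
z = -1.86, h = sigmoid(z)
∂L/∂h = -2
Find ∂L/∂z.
∂L/∂z = -0.2331

σ(-1.86) = 0.1347
σ'(-1.86) = σ(-1.86)(1 - σ(-1.86)) = 0.1347 × 0.8653 = 0.1166
∂L/∂z = ∂L/∂h · σ'(z) = -2 × 0.1166 = -0.2331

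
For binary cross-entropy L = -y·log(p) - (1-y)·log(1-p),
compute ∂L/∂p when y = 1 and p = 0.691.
∂L/∂p = -1.447

∂L/∂p = -y/p + (1-y)/(1-p) = -1/0.691 + 0 = -1.447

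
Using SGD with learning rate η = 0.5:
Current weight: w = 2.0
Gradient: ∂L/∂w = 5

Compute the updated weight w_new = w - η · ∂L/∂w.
w_new = -0.5

w_new = w - η·∂L/∂w = 2.0 - 0.5×(5) = 2.0 - (2.5) = -0.5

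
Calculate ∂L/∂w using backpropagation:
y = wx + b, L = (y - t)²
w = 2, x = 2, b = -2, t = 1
∂L/∂w = 4

y = wx + b = (2)(2) + -2 = 2
∂L/∂y = 2(y - t) = 2(2 - 1) = 2
∂y/∂w = x = 2
∂L/∂w = ∂L/∂y · ∂y/∂w = 2 × 2 = 4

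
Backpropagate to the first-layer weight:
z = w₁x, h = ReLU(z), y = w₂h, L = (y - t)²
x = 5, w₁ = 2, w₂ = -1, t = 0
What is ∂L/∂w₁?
∂L/∂w₁ = 100

Forward pass:
z = w₁x = 2×5 = 10
h = ReLU(10) = 10
y = w₂h = -1×10 = -10

Backward pass:
∂L/∂y = 2(y - t) = 2(-10 - 0) = -20
∂y/∂h = w₂ = -1
∂h/∂z = 1 (ReLU derivative)
∂z/∂w₁ = x = 5

∂L/∂w₁ = -20 × -1 × 1 × 5 = 100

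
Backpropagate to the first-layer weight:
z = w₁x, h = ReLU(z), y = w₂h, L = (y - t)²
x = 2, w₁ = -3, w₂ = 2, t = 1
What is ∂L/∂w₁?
∂L/∂w₁ = 0

Forward pass:
z = w₁x = -3×2 = -6
h = ReLU(-6) = 0
y = w₂h = 2×0 = 0

Backward pass:
∂L/∂y = 2(y - t) = 2(0 - 1) = -2
∂y/∂h = w₂ = 2
∂h/∂z = 0 (ReLU derivative)
∂z/∂w₁ = x = 2

∂L/∂w₁ = -2 × 2 × 0 × 2 = 0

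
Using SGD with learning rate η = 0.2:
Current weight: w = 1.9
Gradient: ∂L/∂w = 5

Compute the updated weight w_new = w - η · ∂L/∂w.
w_new = 0.9

w_new = w - η·∂L/∂w = 1.9 - 0.2×(5) = 1.9 - (1) = 0.9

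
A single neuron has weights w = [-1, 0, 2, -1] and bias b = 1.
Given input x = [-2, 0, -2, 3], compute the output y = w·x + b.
y = -4

y = (-1)(-2) + (0)(0) + (2)(-2) + (-1)(3) + 1 = -4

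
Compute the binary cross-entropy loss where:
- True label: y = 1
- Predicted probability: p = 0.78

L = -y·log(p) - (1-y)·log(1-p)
L = 0.2485

L = -1·log(0.78) - 0·log(0.22) = -log(0.78) = 0.2485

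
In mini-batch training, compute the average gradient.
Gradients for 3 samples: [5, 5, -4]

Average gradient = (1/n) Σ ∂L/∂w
Average gradient = 2

Average = (1/3)(5 + 5 + -4) = 6/3 = 2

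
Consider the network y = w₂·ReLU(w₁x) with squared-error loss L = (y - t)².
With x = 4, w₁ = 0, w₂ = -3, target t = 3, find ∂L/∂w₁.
∂L/∂w₁ = 0

Forward pass:
z = w₁x = 0×4 = 0
h = ReLU(0) = 0
y = w₂h = -3×0 = 0

Backward pass:
∂L/∂y = 2(y - t) = 2(0 - 3) = -6
∂y/∂h = w₂ = -3
∂h/∂z = 0 (ReLU derivative)
∂z/∂w₁ = x = 4

∂L/∂w₁ = -6 × -3 × 0 × 4 = 0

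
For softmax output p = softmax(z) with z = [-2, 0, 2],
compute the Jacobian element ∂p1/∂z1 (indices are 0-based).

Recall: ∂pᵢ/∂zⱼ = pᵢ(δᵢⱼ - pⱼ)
∂p1/∂z1 = 0.1035

p = softmax(z) = [0.01588, 0.1173, 0.8668]
p1 = 0.1173

∂p1/∂z1 = p1(1 - p1) = 0.1173 × (1 - 0.1173) = 0.1035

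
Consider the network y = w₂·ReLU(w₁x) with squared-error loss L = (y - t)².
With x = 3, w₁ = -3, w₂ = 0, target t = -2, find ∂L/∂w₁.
∂L/∂w₁ = 0

Forward pass:
z = w₁x = -3×3 = -9
h = ReLU(-9) = 0
y = w₂h = 0×0 = 0

Backward pass:
∂L/∂y = 2(y - t) = 2(0 - -2) = 4
∂y/∂h = w₂ = 0
∂h/∂z = 0 (ReLU derivative)
∂z/∂w₁ = x = 3

∂L/∂w₁ = 4 × 0 × 0 × 3 = 0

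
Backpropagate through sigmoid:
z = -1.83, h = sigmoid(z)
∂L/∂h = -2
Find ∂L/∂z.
∂L/∂z = -0.2383

σ(-1.83) = 0.1382
σ'(-1.83) = σ(-1.83)(1 - σ(-1.83)) = 0.1382 × 0.8618 = 0.1191
∂L/∂z = ∂L/∂h · σ'(z) = -2 × 0.1191 = -0.2383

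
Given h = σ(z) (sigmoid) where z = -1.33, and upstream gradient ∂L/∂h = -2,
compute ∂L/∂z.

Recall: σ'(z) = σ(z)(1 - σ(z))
∂L/∂z = -0.3308

σ(-1.33) = 0.2092
σ'(-1.33) = σ(-1.33)(1 - σ(-1.33)) = 0.2092 × 0.7908 = 0.1654
∂L/∂z = ∂L/∂h · σ'(z) = -2 × 0.1654 = -0.3308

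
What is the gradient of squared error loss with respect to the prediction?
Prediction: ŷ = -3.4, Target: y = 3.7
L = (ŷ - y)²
∂L/∂ŷ = -14.2

∂L/∂ŷ = 2(ŷ - y) = 2(-3.4 - 3.7) = 2(-7.1) = -14.2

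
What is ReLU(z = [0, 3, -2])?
h = [0, 3, 0]

ReLU applied element-wise: max(0,0)=0, max(0,3)=3, max(0,-2)=0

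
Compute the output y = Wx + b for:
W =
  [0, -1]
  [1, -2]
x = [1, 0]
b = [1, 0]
y = [1, 1]

Wx = [0×1 + -1×0, 1×1 + -2×0]
   = [0, 1]
y = Wx + b = [0 + 1, 1 + 0] = [1, 1]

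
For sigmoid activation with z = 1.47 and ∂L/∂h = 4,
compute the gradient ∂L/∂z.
∂L/∂z = 0.608

σ(1.47) = 0.8131
σ'(1.47) = σ(1.47)(1 - σ(1.47)) = 0.8131 × 0.1869 = 0.152
∂L/∂z = ∂L/∂h · σ'(z) = 4 × 0.152 = 0.608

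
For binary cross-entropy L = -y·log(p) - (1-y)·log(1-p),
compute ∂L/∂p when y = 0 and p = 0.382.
∂L/∂p = 1.618

∂L/∂p = -y/p + (1-y)/(1-p) = 0 + 1/0.618 = 1.618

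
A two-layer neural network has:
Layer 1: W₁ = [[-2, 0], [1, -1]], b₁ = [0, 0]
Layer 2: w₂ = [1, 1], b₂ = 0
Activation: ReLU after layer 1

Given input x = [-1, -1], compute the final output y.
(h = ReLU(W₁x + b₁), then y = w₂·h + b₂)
y = 2

Layer 1 pre-activation: z₁ = [2, 0]
After ReLU: h = [2, 0]
Layer 2 output: y = 1×2 + 1×0 + 0 = 2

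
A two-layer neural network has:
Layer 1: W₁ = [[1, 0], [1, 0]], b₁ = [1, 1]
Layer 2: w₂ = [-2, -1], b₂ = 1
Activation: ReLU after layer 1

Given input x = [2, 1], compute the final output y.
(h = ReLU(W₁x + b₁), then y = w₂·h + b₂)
y = -8

Layer 1 pre-activation: z₁ = [3, 3]
After ReLU: h = [3, 3]
Layer 2 output: y = -2×3 + -1×3 + 1 = -8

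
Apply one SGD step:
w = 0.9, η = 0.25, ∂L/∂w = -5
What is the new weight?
w_new = 2.15

w_new = w - η·∂L/∂w = 0.9 - 0.25×(-5) = 0.9 - (-1.25) = 2.15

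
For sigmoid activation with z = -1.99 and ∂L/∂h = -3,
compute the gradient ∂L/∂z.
∂L/∂z = -0.3174

σ(-1.99) = 0.1203
σ'(-1.99) = σ(-1.99)(1 - σ(-1.99)) = 0.1203 × 0.8797 = 0.1058
∂L/∂z = ∂L/∂h · σ'(z) = -3 × 0.1058 = -0.3174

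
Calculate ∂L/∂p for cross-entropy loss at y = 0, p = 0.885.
∂L/∂p = 8.696

∂L/∂p = -y/p + (1-y)/(1-p) = 0 + 1/0.115 = 8.696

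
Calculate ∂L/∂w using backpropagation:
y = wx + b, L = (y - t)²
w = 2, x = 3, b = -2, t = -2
∂L/∂w = 36

y = wx + b = (2)(3) + -2 = 4
∂L/∂y = 2(y - t) = 2(4 - -2) = 12
∂y/∂w = x = 3
∂L/∂w = ∂L/∂y · ∂y/∂w = 12 × 3 = 36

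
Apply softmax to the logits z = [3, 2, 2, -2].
p = [0.5739, 0.2111, 0.2111, 0.0039]

exp(z) = [20.09, 7.389, 7.389, 0.1353]
Sum = 35
p = [0.5739, 0.2111, 0.2111, 0.0039]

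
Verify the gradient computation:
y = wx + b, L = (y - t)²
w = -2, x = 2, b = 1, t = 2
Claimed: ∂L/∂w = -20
Correct

y = (-2)(2) + 1 = -3
∂L/∂y = 2(y - t) = 2(-3 - 2) = -10
∂y/∂w = x = 2
∂L/∂w = -10 × 2 = -20

Claimed value: -20
Correct: The correct gradient is -20.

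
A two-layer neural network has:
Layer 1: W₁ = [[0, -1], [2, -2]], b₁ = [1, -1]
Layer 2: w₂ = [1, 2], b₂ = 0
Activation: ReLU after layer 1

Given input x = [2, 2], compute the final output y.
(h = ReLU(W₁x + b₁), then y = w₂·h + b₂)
y = 0

Layer 1 pre-activation: z₁ = [-1, -1]
After ReLU: h = [0, 0]
Layer 2 output: y = 1×0 + 2×0 + 0 = 0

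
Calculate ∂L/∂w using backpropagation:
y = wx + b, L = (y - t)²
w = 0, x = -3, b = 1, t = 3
∂L/∂w = 12

y = wx + b = (0)(-3) + 1 = 1
∂L/∂y = 2(y - t) = 2(1 - 3) = -4
∂y/∂w = x = -3
∂L/∂w = ∂L/∂y · ∂y/∂w = -4 × -3 = 12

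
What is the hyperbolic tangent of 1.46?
0.8977

tanh(1.46) = (e^(1.46) - e^(-1.46))/(e^(1.46) + e^(-1.46)) = 0.8977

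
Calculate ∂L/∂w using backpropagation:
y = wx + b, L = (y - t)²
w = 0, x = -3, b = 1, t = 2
∂L/∂w = 6

y = wx + b = (0)(-3) + 1 = 1
∂L/∂y = 2(y - t) = 2(1 - 2) = -2
∂y/∂w = x = -3
∂L/∂w = ∂L/∂y · ∂y/∂w = -2 × -3 = 6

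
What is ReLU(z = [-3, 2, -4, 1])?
h = [0, 2, 0, 1]

ReLU applied element-wise: max(0,-3)=0, max(0,2)=2, max(0,-4)=0, max(0,1)=1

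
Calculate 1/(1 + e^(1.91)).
0.129

sigmoid(-1.91) = 1/(1 + e^(1.91)) = 1/(1 + 6.753) = 0.129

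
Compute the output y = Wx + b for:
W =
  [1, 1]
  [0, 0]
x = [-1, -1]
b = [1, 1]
y = [-1, 1]

Wx = [1×-1 + 1×-1, 0×-1 + 0×-1]
   = [-2, 0]
y = Wx + b = [-2 + 1, 0 + 1] = [-1, 1]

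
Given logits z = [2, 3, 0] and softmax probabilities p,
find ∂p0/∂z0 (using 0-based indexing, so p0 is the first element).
∂p0/∂z0 = 0.1922

p = softmax(z) = [0.2595, 0.7054, 0.03512]
p0 = 0.2595

∂p0/∂z0 = p0(1 - p0) = 0.2595 × (1 - 0.2595) = 0.1922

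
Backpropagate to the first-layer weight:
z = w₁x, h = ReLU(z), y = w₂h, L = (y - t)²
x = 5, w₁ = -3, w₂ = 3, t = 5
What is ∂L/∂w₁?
∂L/∂w₁ = 0

Forward pass:
z = w₁x = -3×5 = -15
h = ReLU(-15) = 0
y = w₂h = 3×0 = 0

Backward pass:
∂L/∂y = 2(y - t) = 2(0 - 5) = -10
∂y/∂h = w₂ = 3
∂h/∂z = 0 (ReLU derivative)
∂z/∂w₁ = x = 5

∂L/∂w₁ = -10 × 3 × 0 × 5 = 0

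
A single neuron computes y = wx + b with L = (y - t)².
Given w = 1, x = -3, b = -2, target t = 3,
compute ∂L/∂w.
∂L/∂w = 48

y = wx + b = (1)(-3) + -2 = -5
∂L/∂y = 2(y - t) = 2(-5 - 3) = -16
∂y/∂w = x = -3
∂L/∂w = ∂L/∂y · ∂y/∂w = -16 × -3 = 48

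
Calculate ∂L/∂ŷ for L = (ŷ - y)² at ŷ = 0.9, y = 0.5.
∂L/∂ŷ = 0.8

∂L/∂ŷ = 2(ŷ - y) = 2(0.9 - 0.5) = 2(0.4) = 0.8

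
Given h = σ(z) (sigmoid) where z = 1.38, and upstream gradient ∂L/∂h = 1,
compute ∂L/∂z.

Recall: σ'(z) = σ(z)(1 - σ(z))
∂L/∂z = 0.1606

σ(1.38) = 0.799
σ'(1.38) = σ(1.38)(1 - σ(1.38)) = 0.799 × 0.201 = 0.1606
∂L/∂z = ∂L/∂h · σ'(z) = 1 × 0.1606 = 0.1606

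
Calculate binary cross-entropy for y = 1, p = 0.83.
L = 0.1863

L = -1·log(0.83) - 0·log(0.17) = -log(0.83) = 0.1863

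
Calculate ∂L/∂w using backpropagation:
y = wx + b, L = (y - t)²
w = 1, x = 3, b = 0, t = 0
∂L/∂w = 18

y = wx + b = (1)(3) + 0 = 3
∂L/∂y = 2(y - t) = 2(3 - 0) = 6
∂y/∂w = x = 3
∂L/∂w = ∂L/∂y · ∂y/∂w = 6 × 3 = 18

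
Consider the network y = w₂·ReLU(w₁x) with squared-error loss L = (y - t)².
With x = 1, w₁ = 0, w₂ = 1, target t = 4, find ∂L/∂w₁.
∂L/∂w₁ = 0

Forward pass:
z = w₁x = 0×1 = 0
h = ReLU(0) = 0
y = w₂h = 1×0 = 0

Backward pass:
∂L/∂y = 2(y - t) = 2(0 - 4) = -8
∂y/∂h = w₂ = 1
∂h/∂z = 0 (ReLU derivative)
∂z/∂w₁ = x = 1

∂L/∂w₁ = -8 × 1 × 0 × 1 = 0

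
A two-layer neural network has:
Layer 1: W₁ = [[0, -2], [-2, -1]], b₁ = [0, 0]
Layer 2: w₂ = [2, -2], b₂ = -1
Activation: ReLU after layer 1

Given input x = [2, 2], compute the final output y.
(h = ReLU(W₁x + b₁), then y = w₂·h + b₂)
y = -1

Layer 1 pre-activation: z₁ = [-4, -6]
After ReLU: h = [0, 0]
Layer 2 output: y = 2×0 + -2×0 + -1 = -1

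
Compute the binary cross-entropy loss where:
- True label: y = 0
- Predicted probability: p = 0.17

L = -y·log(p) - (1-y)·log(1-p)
L = 0.1863

L = -0·log(0.17) - 1·log(0.83) = -log(0.83) = 0.1863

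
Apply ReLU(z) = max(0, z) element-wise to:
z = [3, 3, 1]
h = [3, 3, 1]

ReLU applied element-wise: max(0,3)=3, max(0,3)=3, max(0,1)=1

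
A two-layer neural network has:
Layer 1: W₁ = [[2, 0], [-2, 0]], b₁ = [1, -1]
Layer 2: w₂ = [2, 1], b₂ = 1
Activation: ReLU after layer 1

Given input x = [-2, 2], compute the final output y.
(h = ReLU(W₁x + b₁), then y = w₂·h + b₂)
y = 4

Layer 1 pre-activation: z₁ = [-3, 3]
After ReLU: h = [0, 3]
Layer 2 output: y = 2×0 + 1×3 + 1 = 4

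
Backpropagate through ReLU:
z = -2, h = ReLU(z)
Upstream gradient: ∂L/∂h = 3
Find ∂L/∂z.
∂L/∂z = 0

h = ReLU(-2) = 0
Since z < 0: ∂h/∂z = 0
∂L/∂z = ∂L/∂h · ∂h/∂z = 3 × 0 = 0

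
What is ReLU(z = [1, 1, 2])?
h = [1, 1, 2]

ReLU applied element-wise: max(0,1)=1, max(0,1)=1, max(0,2)=2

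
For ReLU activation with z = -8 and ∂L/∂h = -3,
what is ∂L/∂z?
∂L/∂z = 0

h = ReLU(-8) = 0
Since z < 0: ∂h/∂z = 0
∂L/∂z = ∂L/∂h · ∂h/∂z = -3 × 0 = 0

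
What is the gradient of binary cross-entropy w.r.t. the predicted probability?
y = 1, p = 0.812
∂L/∂p = -1.232

∂L/∂p = -y/p + (1-y)/(1-p) = -1/0.812 + 0 = -1.232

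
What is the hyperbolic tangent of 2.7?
0.991

tanh(2.7) = (e^(2.7) - e^(-2.7))/(e^(2.7) + e^(-2.7)) = 0.991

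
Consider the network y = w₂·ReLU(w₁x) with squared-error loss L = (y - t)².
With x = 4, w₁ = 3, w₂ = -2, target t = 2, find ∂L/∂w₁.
∂L/∂w₁ = 416

Forward pass:
z = w₁x = 3×4 = 12
h = ReLU(12) = 12
y = w₂h = -2×12 = -24

Backward pass:
∂L/∂y = 2(y - t) = 2(-24 - 2) = -52
∂y/∂h = w₂ = -2
∂h/∂z = 1 (ReLU derivative)
∂z/∂w₁ = x = 4

∂L/∂w₁ = -52 × -2 × 1 × 4 = 416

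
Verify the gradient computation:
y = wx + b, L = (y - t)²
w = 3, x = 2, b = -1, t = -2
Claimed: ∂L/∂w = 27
Incorrect

y = (3)(2) + -1 = 5
∂L/∂y = 2(y - t) = 2(5 - -2) = 14
∂y/∂w = x = 2
∂L/∂w = 14 × 2 = 28

Claimed value: 27
Incorrect: The correct gradient is 28.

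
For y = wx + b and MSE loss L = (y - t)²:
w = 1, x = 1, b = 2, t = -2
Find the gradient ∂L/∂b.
∂L/∂b = 10

y = wx + b = (1)(1) + 2 = 3
∂L/∂y = 2(y - t) = 2(3 - -2) = 10
∂y/∂b = 1
∂L/∂b = ∂L/∂y · ∂y/∂b = 10 × 1 = 10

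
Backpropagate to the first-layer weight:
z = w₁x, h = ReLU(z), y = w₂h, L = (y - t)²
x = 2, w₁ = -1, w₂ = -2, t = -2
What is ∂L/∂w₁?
∂L/∂w₁ = 0

Forward pass:
z = w₁x = -1×2 = -2
h = ReLU(-2) = 0
y = w₂h = -2×0 = 0

Backward pass:
∂L/∂y = 2(y - t) = 2(0 - -2) = 4
∂y/∂h = w₂ = -2
∂h/∂z = 0 (ReLU derivative)
∂z/∂w₁ = x = 2

∂L/∂w₁ = 4 × -2 × 0 × 2 = 0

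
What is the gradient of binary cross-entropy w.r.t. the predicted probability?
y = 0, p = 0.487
∂L/∂p = 1.949

∂L/∂p = -y/p + (1-y)/(1-p) = 0 + 1/0.513 = 1.949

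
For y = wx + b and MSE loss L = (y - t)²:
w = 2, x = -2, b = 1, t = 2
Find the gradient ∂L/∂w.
∂L/∂w = 20

y = wx + b = (2)(-2) + 1 = -3
∂L/∂y = 2(y - t) = 2(-3 - 2) = -10
∂y/∂w = x = -2
∂L/∂w = ∂L/∂y · ∂y/∂w = -10 × -2 = 20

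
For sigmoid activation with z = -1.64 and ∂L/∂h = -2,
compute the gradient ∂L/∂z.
∂L/∂z = -0.2721

σ(-1.64) = 0.1625
σ'(-1.64) = σ(-1.64)(1 - σ(-1.64)) = 0.1625 × 0.8375 = 0.1361
∂L/∂z = ∂L/∂h · σ'(z) = -2 × 0.1361 = -0.2721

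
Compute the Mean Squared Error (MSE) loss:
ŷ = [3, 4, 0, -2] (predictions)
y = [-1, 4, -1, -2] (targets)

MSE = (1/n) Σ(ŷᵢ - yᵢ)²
MSE = 4.25

MSE = (1/4)((3--1)² + (4-4)² + (0--1)² + (-2--2)²) = (1/4)(16 + 0 + 1 + 0) = 4.25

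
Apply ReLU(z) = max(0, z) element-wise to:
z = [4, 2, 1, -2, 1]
h = [4, 2, 1, 0, 1]

ReLU applied element-wise: max(0,4)=4, max(0,2)=2, max(0,1)=1, max(0,-2)=0, max(0,1)=1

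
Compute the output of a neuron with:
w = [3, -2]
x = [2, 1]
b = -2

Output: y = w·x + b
y = 2

y = (3)(2) + (-2)(1) + -2 = 2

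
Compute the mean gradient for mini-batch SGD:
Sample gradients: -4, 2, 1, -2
Average gradient = -0.75

Average = (1/4)(-4 + 2 + 1 + -2) = -3/4 = -0.75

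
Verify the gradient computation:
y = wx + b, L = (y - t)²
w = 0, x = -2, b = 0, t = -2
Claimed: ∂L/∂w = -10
Incorrect

y = (0)(-2) + 0 = 0
∂L/∂y = 2(y - t) = 2(0 - -2) = 4
∂y/∂w = x = -2
∂L/∂w = 4 × -2 = -8

Claimed value: -10
Incorrect: The correct gradient is -8.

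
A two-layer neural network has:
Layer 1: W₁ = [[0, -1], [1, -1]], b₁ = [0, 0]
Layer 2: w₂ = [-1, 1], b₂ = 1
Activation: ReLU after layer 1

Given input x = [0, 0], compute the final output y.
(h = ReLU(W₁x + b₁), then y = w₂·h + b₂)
y = 1

Layer 1 pre-activation: z₁ = [0, 0]
After ReLU: h = [0, 0]
Layer 2 output: y = -1×0 + 1×0 + 1 = 1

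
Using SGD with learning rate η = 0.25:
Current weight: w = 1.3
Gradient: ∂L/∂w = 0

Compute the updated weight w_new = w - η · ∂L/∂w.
w_new = 1.3

w_new = w - η·∂L/∂w = 1.3 - 0.25×(0) = 1.3 - (0) = 1.3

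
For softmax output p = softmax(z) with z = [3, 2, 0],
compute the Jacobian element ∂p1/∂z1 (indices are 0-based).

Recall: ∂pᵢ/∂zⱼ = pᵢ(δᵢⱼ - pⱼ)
∂p1/∂z1 = 0.1922

p = softmax(z) = [0.7054, 0.2595, 0.03512]
p1 = 0.2595

∂p1/∂z1 = p1(1 - p1) = 0.2595 × (1 - 0.2595) = 0.1922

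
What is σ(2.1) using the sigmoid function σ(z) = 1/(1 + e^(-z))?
0.8909

sigmoid(2.1) = 1/(1 + e^(-2.1)) = 1/(1 + 0.1225) = 0.8909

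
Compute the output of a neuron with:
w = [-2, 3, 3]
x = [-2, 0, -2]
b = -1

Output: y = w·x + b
y = -3

y = (-2)(-2) + (3)(0) + (3)(-2) + -1 = -3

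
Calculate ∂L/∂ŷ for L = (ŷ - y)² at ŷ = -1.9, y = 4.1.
∂L/∂ŷ = -12.0

∂L/∂ŷ = 2(ŷ - y) = 2(-1.9 - 4.1) = 2(-6.0) = -12.0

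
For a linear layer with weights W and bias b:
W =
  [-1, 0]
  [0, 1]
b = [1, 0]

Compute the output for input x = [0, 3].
y = [1, 3]

Wx = [-1×0 + 0×3, 0×0 + 1×3]
   = [0, 3]
y = Wx + b = [0 + 1, 3 + 0] = [1, 3]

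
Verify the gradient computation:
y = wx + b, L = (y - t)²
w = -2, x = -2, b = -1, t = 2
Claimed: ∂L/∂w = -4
Correct

y = (-2)(-2) + -1 = 3
∂L/∂y = 2(y - t) = 2(3 - 2) = 2
∂y/∂w = x = -2
∂L/∂w = 2 × -2 = -4

Claimed value: -4
Correct: The correct gradient is -4.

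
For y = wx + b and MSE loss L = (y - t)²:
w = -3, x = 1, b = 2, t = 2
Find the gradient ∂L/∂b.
∂L/∂b = -6

y = wx + b = (-3)(1) + 2 = -1
∂L/∂y = 2(y - t) = 2(-1 - 2) = -6
∂y/∂b = 1
∂L/∂b = ∂L/∂y · ∂y/∂b = -6 × 1 = -6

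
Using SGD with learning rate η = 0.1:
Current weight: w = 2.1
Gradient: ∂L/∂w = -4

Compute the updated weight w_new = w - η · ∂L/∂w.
w_new = 2.5

w_new = w - η·∂L/∂w = 2.1 - 0.1×(-4) = 2.1 - (-0.4) = 2.5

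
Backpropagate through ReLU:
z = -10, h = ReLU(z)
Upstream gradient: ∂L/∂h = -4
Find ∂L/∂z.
∂L/∂z = 0

h = ReLU(-10) = 0
Since z < 0: ∂h/∂z = 0
∂L/∂z = ∂L/∂h · ∂h/∂z = -4 × 0 = 0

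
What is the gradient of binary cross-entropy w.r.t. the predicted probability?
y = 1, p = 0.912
∂L/∂p = -1.096

∂L/∂p = -y/p + (1-y)/(1-p) = -1/0.912 + 0 = -1.096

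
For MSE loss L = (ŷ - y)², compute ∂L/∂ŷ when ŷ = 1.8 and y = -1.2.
∂L/∂ŷ = 6.0

∂L/∂ŷ = 2(ŷ - y) = 2(1.8 - -1.2) = 2(3.0) = 6.0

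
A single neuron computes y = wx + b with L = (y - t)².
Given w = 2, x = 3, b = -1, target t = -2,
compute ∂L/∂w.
∂L/∂w = 42

y = wx + b = (2)(3) + -1 = 5
∂L/∂y = 2(y - t) = 2(5 - -2) = 14
∂y/∂w = x = 3
∂L/∂w = ∂L/∂y · ∂y/∂w = 14 × 3 = 42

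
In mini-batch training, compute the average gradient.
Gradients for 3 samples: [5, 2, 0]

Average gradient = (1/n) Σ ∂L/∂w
Average gradient = 2.333

Average = (1/3)(5 + 2 + 0) = 7/3 = 2.333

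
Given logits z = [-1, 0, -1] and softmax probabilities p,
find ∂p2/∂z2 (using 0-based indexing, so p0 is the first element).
∂p2/∂z2 = 0.167

p = softmax(z) = [0.2119, 0.5761, 0.2119]
p2 = 0.2119

∂p2/∂z2 = p2(1 - p2) = 0.2119 × (1 - 0.2119) = 0.167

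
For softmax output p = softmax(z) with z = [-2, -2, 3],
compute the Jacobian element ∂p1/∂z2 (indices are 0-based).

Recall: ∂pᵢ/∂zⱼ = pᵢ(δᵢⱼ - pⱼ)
∂p1/∂z2 = -0.00656

p = softmax(z) = [0.006648, 0.006648, 0.9867]
p1 = 0.006648, p2 = 0.9867

∂p1/∂z2 = -p1 × p2 = -0.006648 × 0.9867 = -0.00656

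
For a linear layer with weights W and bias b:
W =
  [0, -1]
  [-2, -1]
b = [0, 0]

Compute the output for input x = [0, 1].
y = [-1, -1]

Wx = [0×0 + -1×1, -2×0 + -1×1]
   = [-1, -1]
y = Wx + b = [-1 + 0, -1 + 0] = [-1, -1]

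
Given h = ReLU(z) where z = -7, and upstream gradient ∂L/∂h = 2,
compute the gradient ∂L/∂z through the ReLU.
∂L/∂z = 0

h = ReLU(-7) = 0
Since z < 0: ∂h/∂z = 0
∂L/∂z = ∂L/∂h · ∂h/∂z = 2 × 0 = 0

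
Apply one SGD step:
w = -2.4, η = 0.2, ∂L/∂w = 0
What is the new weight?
w_new = -2.4

w_new = w - η·∂L/∂w = -2.4 - 0.2×(0) = -2.4 - (0) = -2.4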